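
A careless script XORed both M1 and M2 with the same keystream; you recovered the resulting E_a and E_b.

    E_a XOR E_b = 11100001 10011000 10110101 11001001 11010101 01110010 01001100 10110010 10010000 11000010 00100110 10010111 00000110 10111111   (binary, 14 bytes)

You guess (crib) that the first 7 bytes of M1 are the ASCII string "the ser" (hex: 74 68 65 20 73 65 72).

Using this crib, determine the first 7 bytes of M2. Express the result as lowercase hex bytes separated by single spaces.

Since E_a ⊕ E_b = M1 ⊕ M2, XORing with the guessed M1 bytes yields the corresponding M2 bytes: M2 = (E_a ⊕ E_b) ⊕ M1.
e1 ^ 74 = 95
98 ^ 68 = f0
b5 ^ 65 = d0
c9 ^ 20 = e9
d5 ^ 73 = a6
72 ^ 65 = 17
4c ^ 72 = 3e

95 f0 d0 e9 a6 17 3e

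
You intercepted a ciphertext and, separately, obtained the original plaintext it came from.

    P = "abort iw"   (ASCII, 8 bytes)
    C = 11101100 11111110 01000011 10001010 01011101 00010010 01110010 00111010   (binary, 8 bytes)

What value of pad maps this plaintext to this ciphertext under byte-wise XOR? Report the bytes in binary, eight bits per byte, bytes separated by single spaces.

10001101 10011100 00101100 11111000 00101001 00110010 00011011 01001101

Since C = P ⊕ pad, XORing both sides with P gives pad = P ⊕ C.
61 XOR ec = 8d
62 XOR fe = 9c
6f XOR 43 = 2c
72 XOR 8a = f8
74 XOR 5d = 29
20 XOR 12 = 32
69 XOR 72 = 1b
77 XOR 3a = 4d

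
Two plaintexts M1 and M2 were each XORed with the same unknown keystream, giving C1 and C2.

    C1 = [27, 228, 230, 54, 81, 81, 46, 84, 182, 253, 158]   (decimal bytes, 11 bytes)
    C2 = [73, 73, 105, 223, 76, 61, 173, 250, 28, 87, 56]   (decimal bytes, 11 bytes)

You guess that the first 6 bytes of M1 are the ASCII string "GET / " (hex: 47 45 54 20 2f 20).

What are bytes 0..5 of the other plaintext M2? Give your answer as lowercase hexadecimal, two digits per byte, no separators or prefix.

15e8dbc9324c

First, C1 ⊕ C2 = (M1 ⊕ K) ⊕ (M2 ⊕ K) = M1 ⊕ M2, so the key drops out. Then M2 = (M1 ⊕ M2) ⊕ M1 over the first 6 bytes.
byte 0: (1b ⊕ 49) ⊕ 47 = 52 ⊕ 47 = 15
byte 1: (e4 ⊕ 49) ⊕ 45 = ad ⊕ 45 = e8
byte 2: (e6 ⊕ 69) ⊕ 54 = 8f ⊕ 54 = db
byte 3: (36 ⊕ df) ⊕ 20 = e9 ⊕ 20 = c9
byte 4: (51 ⊕ 4c) ⊕ 2f = 1d ⊕ 2f = 32
byte 5: (51 ⊕ 3d) ⊕ 20 = 6c ⊕ 20 = 4c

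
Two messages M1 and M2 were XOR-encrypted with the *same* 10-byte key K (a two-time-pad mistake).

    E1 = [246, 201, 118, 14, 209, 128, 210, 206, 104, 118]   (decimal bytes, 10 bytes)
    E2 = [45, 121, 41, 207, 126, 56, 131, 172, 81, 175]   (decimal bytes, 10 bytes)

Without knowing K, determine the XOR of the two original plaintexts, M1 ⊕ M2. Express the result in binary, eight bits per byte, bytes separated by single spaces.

E1 ⊕ E2 = (M1 ⊕ K) ⊕ (M2 ⊕ K) = M1 ⊕ M2 — the shared key cancels under XOR.
f6 ^ 2d = db
c9 ^ 79 = b0
76 ^ 29 = 5f
0e ^ cf = c1
d1 ^ 7e = af
80 ^ 38 = b8
d2 ^ 83 = 51
ce ^ ac = 62
68 ^ 51 = 39
76 ^ af = d9

11011011 10110000 01011111 11000001 10101111 10111000 01010001 01100010 00111001 11011001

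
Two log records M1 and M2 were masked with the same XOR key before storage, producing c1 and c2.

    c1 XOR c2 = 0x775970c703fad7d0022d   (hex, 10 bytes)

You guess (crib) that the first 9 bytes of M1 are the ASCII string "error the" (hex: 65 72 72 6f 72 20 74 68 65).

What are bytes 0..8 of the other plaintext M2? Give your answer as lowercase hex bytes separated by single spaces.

12 2b 02 a8 71 da a3 b8 67

Since c1 ⊕ c2 = M1 ⊕ M2, XORing with the guessed M1 bytes yields the corresponding M2 bytes: M2 = (c1 ⊕ c2) ⊕ M1.
byte 0: 77 xor 65 = 12
byte 1: 59 xor 72 = 2b
byte 2: 70 xor 72 = 02
byte 3: c7 xor 6f = a8
byte 4: 03 xor 72 = 71
byte 5: fa xor 20 = da
byte 6: d7 xor 74 = a3
byte 7: d0 xor 68 = b8
byte 8: 02 xor 65 = 67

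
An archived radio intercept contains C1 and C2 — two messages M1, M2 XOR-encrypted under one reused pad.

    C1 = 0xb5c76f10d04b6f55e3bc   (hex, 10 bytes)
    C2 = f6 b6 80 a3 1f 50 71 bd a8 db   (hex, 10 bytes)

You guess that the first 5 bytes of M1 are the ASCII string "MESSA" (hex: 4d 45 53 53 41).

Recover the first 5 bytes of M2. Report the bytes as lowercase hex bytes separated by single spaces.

0e 34 bc e0 8e

First, C1 ⊕ C2 = (M1 ⊕ K) ⊕ (M2 ⊕ K) = M1 ⊕ M2, so the key drops out. Then M2 = (M1 ⊕ M2) ⊕ M1 over the first 5 bytes.
byte 0: (b5 XOR f6) XOR 4d = 43 XOR 4d = 0e
byte 1: (c7 XOR b6) XOR 45 = 71 XOR 45 = 34
byte 2: (6f XOR 80) XOR 53 = ef XOR 53 = bc
byte 3: (10 XOR a3) XOR 53 = b3 XOR 53 = e0
byte 4: (d0 XOR 1f) XOR 41 = cf XOR 41 = 8e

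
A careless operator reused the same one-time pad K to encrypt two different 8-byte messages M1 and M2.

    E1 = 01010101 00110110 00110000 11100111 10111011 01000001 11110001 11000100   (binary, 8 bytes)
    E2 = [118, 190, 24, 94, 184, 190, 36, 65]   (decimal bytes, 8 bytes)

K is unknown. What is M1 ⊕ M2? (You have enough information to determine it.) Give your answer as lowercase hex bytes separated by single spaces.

E1 ⊕ E2 = (M1 ⊕ K) ⊕ (M2 ⊕ K) = M1 ⊕ M2 — the shared key cancels under XOR.
55 ^ 76 = 23
36 ^ be = 88
30 ^ 18 = 28
e7 ^ 5e = b9
bb ^ b8 = 03
41 ^ be = ff
f1 ^ 24 = d5
c4 ^ 41 = 85

23 88 28 b9 03 ff d5 85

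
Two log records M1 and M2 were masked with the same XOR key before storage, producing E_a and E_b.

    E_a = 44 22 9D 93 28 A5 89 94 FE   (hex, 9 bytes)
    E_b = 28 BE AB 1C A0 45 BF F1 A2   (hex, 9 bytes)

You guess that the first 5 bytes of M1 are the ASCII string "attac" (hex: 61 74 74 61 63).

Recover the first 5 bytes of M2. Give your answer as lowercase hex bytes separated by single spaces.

0d e8 42 ee eb

First, E_a ⊕ E_b = (M1 ⊕ K) ⊕ (M2 ⊕ K) = M1 ⊕ M2, so the key drops out. Then M2 = (M1 ⊕ M2) ⊕ M1 over the first 5 bytes.
byte 0: (44 ^ 28) ^ 61 = 6c ^ 61 = 0d
byte 1: (22 ^ be) ^ 74 = 9c ^ 74 = e8
byte 2: (9d ^ ab) ^ 74 = 36 ^ 74 = 42
byte 3: (93 ^ 1c) ^ 61 = 8f ^ 61 = ee
byte 4: (28 ^ a0) ^ 63 = 88 ^ 63 = eb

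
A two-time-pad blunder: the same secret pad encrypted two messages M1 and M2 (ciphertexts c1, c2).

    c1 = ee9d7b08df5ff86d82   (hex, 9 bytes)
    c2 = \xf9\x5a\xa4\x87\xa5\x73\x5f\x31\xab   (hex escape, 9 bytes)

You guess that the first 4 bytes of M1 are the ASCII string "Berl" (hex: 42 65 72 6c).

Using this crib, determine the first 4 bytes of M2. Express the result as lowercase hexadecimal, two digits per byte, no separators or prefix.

55a2ade3

First, c1 ⊕ c2 = (M1 ⊕ K) ⊕ (M2 ⊕ K) = M1 ⊕ M2, so the key drops out. Then M2 = (M1 ⊕ M2) ⊕ M1 over the first 4 bytes.
byte 0: (ee ^ f9) ^ 42 = 17 ^ 42 = 55
byte 1: (9d ^ 5a) ^ 65 = c7 ^ 65 = a2
byte 2: (7b ^ a4) ^ 72 = df ^ 72 = ad
byte 3: (08 ^ 87) ^ 6c = 8f ^ 6c = e3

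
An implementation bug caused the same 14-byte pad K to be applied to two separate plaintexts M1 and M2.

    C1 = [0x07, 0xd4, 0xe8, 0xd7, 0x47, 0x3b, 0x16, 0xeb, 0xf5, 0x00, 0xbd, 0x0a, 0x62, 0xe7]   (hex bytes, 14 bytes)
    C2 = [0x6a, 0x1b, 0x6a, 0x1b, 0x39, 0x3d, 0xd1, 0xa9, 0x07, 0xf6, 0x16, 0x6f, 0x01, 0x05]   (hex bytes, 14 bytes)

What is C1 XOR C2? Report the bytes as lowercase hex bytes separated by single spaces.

C1 ⊕ C2 = (M1 ⊕ K) ⊕ (M2 ⊕ K) = M1 ⊕ M2 — the shared key cancels under XOR.
byte 0: 00000111 XOR 01101010 = 01101101
byte 1: 11010100 XOR 00011011 = 11001111
byte 2: 11101000 XOR 01101010 = 10000010
byte 3: 11010111 XOR 00011011 = 11001100
byte 4: 01000111 XOR 00111001 = 01111110
byte 5: 00111011 XOR 00111101 = 00000110
byte 6: 00010110 XOR 11010001 = 11000111
byte 7: 11101011 XOR 10101001 = 01000010
byte 8: 11110101 XOR 00000111 = 11110010
byte 9: 00000000 XOR 11110110 = 11110110
byte 10: 10111101 XOR 00010110 = 10101011
byte 11: 00001010 XOR 01101111 = 01100101
byte 12: 01100010 XOR 00000001 = 01100011
byte 13: 11100111 XOR 00000101 = 11100010

6d cf 82 cc 7e 06 c7 42 f2 f6 ab 65 63 e2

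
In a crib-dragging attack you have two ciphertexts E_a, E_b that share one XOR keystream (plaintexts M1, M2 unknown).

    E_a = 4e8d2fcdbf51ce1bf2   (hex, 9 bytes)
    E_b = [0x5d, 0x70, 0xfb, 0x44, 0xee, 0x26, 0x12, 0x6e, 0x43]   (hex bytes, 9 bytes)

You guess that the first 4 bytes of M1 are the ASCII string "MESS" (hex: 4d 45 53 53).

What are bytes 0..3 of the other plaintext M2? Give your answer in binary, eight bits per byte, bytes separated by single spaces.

01011110 10111000 10000111 11011010

First, E_a ⊕ E_b = (M1 ⊕ K) ⊕ (M2 ⊕ K) = M1 ⊕ M2, so the key drops out. Then M2 = (M1 ⊕ M2) ⊕ M1 over the first 4 bytes.
byte 0: (4e ⊕ 5d) ⊕ 4d = 13 ⊕ 4d = 5e
byte 1: (8d ⊕ 70) ⊕ 45 = fd ⊕ 45 = b8
byte 2: (2f ⊕ fb) ⊕ 53 = d4 ⊕ 53 = 87
byte 3: (cd ⊕ 44) ⊕ 53 = 89 ⊕ 53 = da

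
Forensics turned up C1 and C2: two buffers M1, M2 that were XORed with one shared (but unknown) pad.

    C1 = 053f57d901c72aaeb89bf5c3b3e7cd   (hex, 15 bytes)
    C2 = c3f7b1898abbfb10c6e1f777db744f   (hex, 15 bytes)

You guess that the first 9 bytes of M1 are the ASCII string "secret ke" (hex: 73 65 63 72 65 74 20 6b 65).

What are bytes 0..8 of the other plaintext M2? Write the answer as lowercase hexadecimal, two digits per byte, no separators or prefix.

First, C1 ⊕ C2 = (M1 ⊕ K) ⊕ (M2 ⊕ K) = M1 ⊕ M2, so the key drops out. Then M2 = (M1 ⊕ M2) ⊕ M1 over the first 9 bytes.
byte 0: (05 xor c3) xor 73 = c6 xor 73 = b5
byte 1: (3f xor f7) xor 65 = c8 xor 65 = ad
byte 2: (57 xor b1) xor 63 = e6 xor 63 = 85
byte 3: (d9 xor 89) xor 72 = 50 xor 72 = 22
byte 4: (01 xor 8a) xor 65 = 8b xor 65 = ee
byte 5: (c7 xor bb) xor 74 = 7c xor 74 = 08
byte 6: (2a xor fb) xor 20 = d1 xor 20 = f1
byte 7: (ae xor 10) xor 6b = be xor 6b = d5
byte 8: (b8 xor c6) xor 65 = 7e xor 65 = 1b

b5ad8522ee08f1d51b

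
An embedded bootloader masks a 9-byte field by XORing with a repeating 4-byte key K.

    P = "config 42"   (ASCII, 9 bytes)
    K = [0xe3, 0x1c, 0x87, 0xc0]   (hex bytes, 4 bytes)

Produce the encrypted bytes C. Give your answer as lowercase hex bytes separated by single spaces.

80 73 e9 a6 8a 7b a7 f4 d1

The 4-byte key repeats, so the effective keystream is e3 1c 87 c0 e3 1c 87 c0 e3.
byte 0: 63 ^ e3 = 80
byte 1: 6f ^ 1c = 73
byte 2: 6e ^ 87 = e9
byte 3: 66 ^ c0 = a6
byte 4: 69 ^ e3 = 8a
byte 5: 67 ^ 1c = 7b
byte 6: 20 ^ 87 = a7
byte 7: 34 ^ c0 = f4
byte 8: 32 ^ e3 = d1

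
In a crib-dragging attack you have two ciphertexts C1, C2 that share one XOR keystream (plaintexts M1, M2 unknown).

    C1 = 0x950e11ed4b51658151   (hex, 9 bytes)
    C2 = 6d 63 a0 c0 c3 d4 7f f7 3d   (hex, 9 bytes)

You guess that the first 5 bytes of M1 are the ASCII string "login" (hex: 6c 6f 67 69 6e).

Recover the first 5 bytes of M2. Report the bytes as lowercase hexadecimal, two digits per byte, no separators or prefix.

First, C1 ⊕ C2 = (M1 ⊕ K) ⊕ (M2 ⊕ K) = M1 ⊕ M2, so the key drops out. Then M2 = (M1 ⊕ M2) ⊕ M1 over the first 5 bytes.
byte 0: (95 xor 6d) xor 6c = f8 xor 6c = 94
byte 1: (0e xor 63) xor 6f = 6d xor 6f = 02
byte 2: (11 xor a0) xor 67 = b1 xor 67 = d6
byte 3: (ed xor c0) xor 69 = 2d xor 69 = 44
byte 4: (4b xor c3) xor 6e = 88 xor 6e = e6

9402d644e6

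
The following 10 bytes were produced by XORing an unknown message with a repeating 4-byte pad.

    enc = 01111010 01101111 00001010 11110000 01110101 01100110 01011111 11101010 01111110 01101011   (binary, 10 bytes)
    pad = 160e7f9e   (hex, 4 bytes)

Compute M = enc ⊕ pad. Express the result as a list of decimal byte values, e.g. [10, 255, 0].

[108, 97, 117, 110, 99, 104, 32, 116, 104, 101]

The 4-byte key repeats, so the effective keystream is 16 0e 7f 9e 16 0e 7f 9e 16 0e.
byte 0: 7a ⊕ 16 = 6c
byte 1: 6f ⊕ 0e = 61
byte 2: 0a ⊕ 7f = 75
byte 3: f0 ⊕ 9e = 6e
byte 4: 75 ⊕ 16 = 63
byte 5: 66 ⊕ 0e = 68
byte 6: 5f ⊕ 7f = 20
byte 7: ea ⊕ 9e = 74
byte 8: 7e ⊕ 16 = 68
byte 9: 6b ⊕ 0e = 65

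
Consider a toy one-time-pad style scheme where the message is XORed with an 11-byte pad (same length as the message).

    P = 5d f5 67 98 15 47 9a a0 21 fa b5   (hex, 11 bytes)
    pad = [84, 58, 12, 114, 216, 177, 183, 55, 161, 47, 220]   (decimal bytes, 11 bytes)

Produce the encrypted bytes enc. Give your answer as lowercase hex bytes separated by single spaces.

09 cf 6b ea cd f6 2d 97 80 d5 69

XOR is its own inverse, so applying the key byte-wise gives the result directly.
5d ⊕ 54 = 09
f5 ⊕ 3a = cf
67 ⊕ 0c = 6b
98 ⊕ 72 = ea
15 ⊕ d8 = cd
47 ⊕ b1 = f6
9a ⊕ b7 = 2d
a0 ⊕ 37 = 97
21 ⊕ a1 = 80
fa ⊕ 2f = d5
b5 ⊕ dc = 69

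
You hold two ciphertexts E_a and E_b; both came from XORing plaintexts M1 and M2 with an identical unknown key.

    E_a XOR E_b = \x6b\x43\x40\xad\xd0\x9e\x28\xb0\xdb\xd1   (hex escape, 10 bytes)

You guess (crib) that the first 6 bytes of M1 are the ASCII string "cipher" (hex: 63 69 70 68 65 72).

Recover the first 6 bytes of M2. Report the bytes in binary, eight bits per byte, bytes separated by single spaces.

Since E_a ⊕ E_b = M1 ⊕ M2, XORing with the guessed M1 bytes yields the corresponding M2 bytes: M2 = (E_a ⊕ E_b) ⊕ M1.
6b ^ 63 = 08
43 ^ 69 = 2a
40 ^ 70 = 30
ad ^ 68 = c5
d0 ^ 65 = b5
9e ^ 72 = ec

00001000 00101010 00110000 11000101 10110101 11101100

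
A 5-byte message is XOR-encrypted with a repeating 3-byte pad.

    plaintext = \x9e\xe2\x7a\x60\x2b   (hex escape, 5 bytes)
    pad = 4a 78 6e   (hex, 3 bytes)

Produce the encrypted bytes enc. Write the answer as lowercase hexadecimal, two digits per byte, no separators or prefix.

The 3-byte key repeats, so the effective keystream is 4a 78 6e 4a 78.
byte 0: 10011110 ⊕ 01001010 = 11010100
byte 1: 11100010 ⊕ 01111000 = 10011010
byte 2: 01111010 ⊕ 01101110 = 00010100
byte 3: 01100000 ⊕ 01001010 = 00101010
byte 4: 00101011 ⊕ 01111000 = 01010011

d49a142a53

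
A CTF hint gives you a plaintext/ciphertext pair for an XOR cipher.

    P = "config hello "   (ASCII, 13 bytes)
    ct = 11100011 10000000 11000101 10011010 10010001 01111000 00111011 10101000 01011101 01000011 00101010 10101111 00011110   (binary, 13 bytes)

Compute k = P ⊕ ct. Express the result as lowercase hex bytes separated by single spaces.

80 ef ab fc f8 1f 1b c0 38 2f 46 c0 3e

Since ct = P ⊕ k, XORing both sides with P gives k = P ⊕ ct.
 99 ⊕ 227 = 128
111 ⊕ 128 = 239
110 ⊕ 197 = 171
102 ⊕ 154 = 252
105 ⊕ 145 = 248
103 ⊕ 120 =  31
 32 ⊕  59 =  27
104 ⊕ 168 = 192
101 ⊕  93 =  56
108 ⊕  67 =  47
108 ⊕  42 =  70
111 ⊕ 175 = 192
 32 ⊕  30 =  62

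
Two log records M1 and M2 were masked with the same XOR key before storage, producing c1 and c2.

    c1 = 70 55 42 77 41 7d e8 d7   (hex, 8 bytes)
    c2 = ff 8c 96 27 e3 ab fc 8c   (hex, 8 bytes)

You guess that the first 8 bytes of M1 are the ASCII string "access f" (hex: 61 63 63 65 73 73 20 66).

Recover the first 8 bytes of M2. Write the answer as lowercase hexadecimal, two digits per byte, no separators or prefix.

eebab735d1a5343d

First, c1 ⊕ c2 = (M1 ⊕ K) ⊕ (M2 ⊕ K) = M1 ⊕ M2, so the key drops out. Then M2 = (M1 ⊕ M2) ⊕ M1 over the first 8 bytes.
byte 0: (70 ⊕ ff) ⊕ 61 = 8f ⊕ 61 = ee
byte 1: (55 ⊕ 8c) ⊕ 63 = d9 ⊕ 63 = ba
byte 2: (42 ⊕ 96) ⊕ 63 = d4 ⊕ 63 = b7
byte 3: (77 ⊕ 27) ⊕ 65 = 50 ⊕ 65 = 35
byte 4: (41 ⊕ e3) ⊕ 73 = a2 ⊕ 73 = d1
byte 5: (7d ⊕ ab) ⊕ 73 = d6 ⊕ 73 = a5
byte 6: (e8 ⊕ fc) ⊕ 20 = 14 ⊕ 20 = 34
byte 7: (d7 ⊕ 8c) ⊕ 66 = 5b ⊕ 66 = 3d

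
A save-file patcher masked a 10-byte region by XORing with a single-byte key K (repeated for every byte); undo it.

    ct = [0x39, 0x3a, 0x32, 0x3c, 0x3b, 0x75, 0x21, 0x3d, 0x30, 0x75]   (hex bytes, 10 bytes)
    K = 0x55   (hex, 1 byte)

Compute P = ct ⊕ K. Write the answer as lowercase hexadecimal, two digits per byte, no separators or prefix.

6c6f67696e2074686520

The 1-byte key repeats, so the effective keystream is 55 55 55 55 55 55 55 55 55 55.
byte 0:  57 ⊕  85 = 108
byte 1:  58 ⊕  85 = 111
byte 2:  50 ⊕  85 = 103
byte 3:  60 ⊕  85 = 105
byte 4:  59 ⊕  85 = 110
byte 5: 117 ⊕  85 =  32
byte 6:  33 ⊕  85 = 116
byte 7:  61 ⊕  85 = 104
byte 8:  48 ⊕  85 = 101
byte 9: 117 ⊕  85 =  32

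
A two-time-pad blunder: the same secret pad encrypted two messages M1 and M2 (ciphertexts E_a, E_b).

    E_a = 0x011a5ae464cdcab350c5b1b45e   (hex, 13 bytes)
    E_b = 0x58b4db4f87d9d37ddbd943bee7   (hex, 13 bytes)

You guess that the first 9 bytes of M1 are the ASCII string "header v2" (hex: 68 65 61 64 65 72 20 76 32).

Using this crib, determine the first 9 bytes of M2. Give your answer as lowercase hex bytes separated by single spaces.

First, E_a ⊕ E_b = (M1 ⊕ K) ⊕ (M2 ⊕ K) = M1 ⊕ M2, so the key drops out. Then M2 = (M1 ⊕ M2) ⊕ M1 over the first 9 bytes.
byte 0: (01 ^ 58) ^ 68 = 59 ^ 68 = 31
byte 1: (1a ^ b4) ^ 65 = ae ^ 65 = cb
byte 2: (5a ^ db) ^ 61 = 81 ^ 61 = e0
byte 3: (e4 ^ 4f) ^ 64 = ab ^ 64 = cf
byte 4: (64 ^ 87) ^ 65 = e3 ^ 65 = 86
byte 5: (cd ^ d9) ^ 72 = 14 ^ 72 = 66
byte 6: (ca ^ d3) ^ 20 = 19 ^ 20 = 39
byte 7: (b3 ^ 7d) ^ 76 = ce ^ 76 = b8
byte 8: (50 ^ db) ^ 32 = 8b ^ 32 = b9

31 cb e0 cf 86 66 39 b8 b9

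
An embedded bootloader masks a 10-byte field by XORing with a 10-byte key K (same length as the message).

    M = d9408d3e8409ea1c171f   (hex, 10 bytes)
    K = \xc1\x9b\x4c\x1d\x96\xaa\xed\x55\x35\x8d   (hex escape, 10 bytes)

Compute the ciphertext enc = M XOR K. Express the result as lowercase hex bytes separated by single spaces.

byte 0: d9 ^ c1 = 18
byte 1: 40 ^ 9b = db
byte 2: 8d ^ 4c = c1
byte 3: 3e ^ 1d = 23
byte 4: 84 ^ 96 = 12
byte 5: 09 ^ aa = a3
byte 6: ea ^ ed = 07
byte 7: 1c ^ 55 = 49
byte 8: 17 ^ 35 = 22
byte 9: 1f ^ 8d = 92

18 db c1 23 12 a3 07 49 22 92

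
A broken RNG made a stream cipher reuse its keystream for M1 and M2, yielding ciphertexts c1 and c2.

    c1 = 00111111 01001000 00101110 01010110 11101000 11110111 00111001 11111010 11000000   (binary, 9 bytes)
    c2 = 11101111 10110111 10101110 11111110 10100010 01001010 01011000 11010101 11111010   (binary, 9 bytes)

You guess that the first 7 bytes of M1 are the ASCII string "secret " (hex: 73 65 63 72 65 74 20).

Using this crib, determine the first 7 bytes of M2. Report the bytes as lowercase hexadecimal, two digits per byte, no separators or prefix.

First, c1 ⊕ c2 = (M1 ⊕ K) ⊕ (M2 ⊕ K) = M1 ⊕ M2, so the key drops out. Then M2 = (M1 ⊕ M2) ⊕ M1 over the first 7 bytes.
byte 0: (3f xor ef) xor 73 = d0 xor 73 = a3
byte 1: (48 xor b7) xor 65 = ff xor 65 = 9a
byte 2: (2e xor ae) xor 63 = 80 xor 63 = e3
byte 3: (56 xor fe) xor 72 = a8 xor 72 = da
byte 4: (e8 xor a2) xor 65 = 4a xor 65 = 2f
byte 5: (f7 xor 4a) xor 74 = bd xor 74 = c9
byte 6: (39 xor 58) xor 20 = 61 xor 20 = 41

a39ae3da2fc941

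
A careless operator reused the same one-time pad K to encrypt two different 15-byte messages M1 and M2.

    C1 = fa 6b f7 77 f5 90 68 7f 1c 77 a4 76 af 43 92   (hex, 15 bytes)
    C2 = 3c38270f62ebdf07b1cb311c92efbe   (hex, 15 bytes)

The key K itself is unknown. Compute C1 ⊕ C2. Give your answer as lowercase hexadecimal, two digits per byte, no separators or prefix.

C1 ⊕ C2 = (M1 ⊕ K) ⊕ (M2 ⊕ K) = M1 ⊕ M2 — the shared key cancels under XOR.
fa ^ 3c = c6
6b ^ 38 = 53
f7 ^ 27 = d0
77 ^ 0f = 78
f5 ^ 62 = 97
90 ^ eb = 7b
68 ^ df = b7
7f ^ 07 = 78
1c ^ b1 = ad
77 ^ cb = bc
a4 ^ 31 = 95
76 ^ 1c = 6a
af ^ 92 = 3d
43 ^ ef = ac
92 ^ be = 2c

c653d078977bb778adbc956a3dac2c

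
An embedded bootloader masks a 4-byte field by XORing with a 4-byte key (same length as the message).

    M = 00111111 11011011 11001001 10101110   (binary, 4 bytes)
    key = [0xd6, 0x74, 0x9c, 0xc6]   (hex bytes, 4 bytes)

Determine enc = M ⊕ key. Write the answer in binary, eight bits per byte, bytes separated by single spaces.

11101001 10101111 01010101 01101000

XOR is its own inverse, so applying the key byte-wise gives the result directly.
3f XOR d6 = e9
db XOR 74 = af
c9 XOR 9c = 55
ae XOR c6 = 68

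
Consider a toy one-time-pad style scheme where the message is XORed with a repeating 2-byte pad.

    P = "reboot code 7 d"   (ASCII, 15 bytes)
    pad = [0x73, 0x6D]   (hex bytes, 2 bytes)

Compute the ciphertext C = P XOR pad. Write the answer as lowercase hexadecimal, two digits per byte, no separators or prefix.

010811021c19530e1c09164d444d17

The 2-byte key repeats, so the effective keystream is 73 6d 73 6d 73 6d 73 6d 73 6d 73 6d 73 6d 73.
byte 0: 01110010 ^ 01110011 = 00000001
byte 1: 01100101 ^ 01101101 = 00001000
byte 2: 01100010 ^ 01110011 = 00010001
byte 3: 01101111 ^ 01101101 = 00000010
byte 4: 01101111 ^ 01110011 = 00011100
byte 5: 01110100 ^ 01101101 = 00011001
byte 6: 00100000 ^ 01110011 = 01010011
byte 7: 01100011 ^ 01101101 = 00001110
byte 8: 01101111 ^ 01110011 = 00011100
byte 9: 01100100 ^ 01101101 = 00001001
byte 10: 01100101 ^ 01110011 = 00010110
byte 11: 00100000 ^ 01101101 = 01001101
byte 12: 00110111 ^ 01110011 = 01000100
byte 13: 00100000 ^ 01101101 = 01001101
byte 14: 01100100 ^ 01110011 = 00010111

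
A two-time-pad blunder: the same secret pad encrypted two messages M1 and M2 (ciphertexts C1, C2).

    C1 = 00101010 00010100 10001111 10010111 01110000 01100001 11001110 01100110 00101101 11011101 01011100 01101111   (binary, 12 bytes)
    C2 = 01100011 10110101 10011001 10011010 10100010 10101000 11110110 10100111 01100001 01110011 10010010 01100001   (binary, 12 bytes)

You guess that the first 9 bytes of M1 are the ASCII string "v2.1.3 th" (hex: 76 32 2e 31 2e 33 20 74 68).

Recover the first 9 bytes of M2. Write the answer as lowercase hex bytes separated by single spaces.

3f 93 38 3c fc fa 18 b5 24

First, C1 ⊕ C2 = (M1 ⊕ K) ⊕ (M2 ⊕ K) = M1 ⊕ M2, so the key drops out. Then M2 = (M1 ⊕ M2) ⊕ M1 over the first 9 bytes.
byte 0: (2a ^ 63) ^ 76 = 49 ^ 76 = 3f
byte 1: (14 ^ b5) ^ 32 = a1 ^ 32 = 93
byte 2: (8f ^ 99) ^ 2e = 16 ^ 2e = 38
byte 3: (97 ^ 9a) ^ 31 = 0d ^ 31 = 3c
byte 4: (70 ^ a2) ^ 2e = d2 ^ 2e = fc
byte 5: (61 ^ a8) ^ 33 = c9 ^ 33 = fa
byte 6: (ce ^ f6) ^ 20 = 38 ^ 20 = 18
byte 7: (66 ^ a7) ^ 74 = c1 ^ 74 = b5
byte 8: (2d ^ 61) ^ 68 = 4c ^ 68 = 24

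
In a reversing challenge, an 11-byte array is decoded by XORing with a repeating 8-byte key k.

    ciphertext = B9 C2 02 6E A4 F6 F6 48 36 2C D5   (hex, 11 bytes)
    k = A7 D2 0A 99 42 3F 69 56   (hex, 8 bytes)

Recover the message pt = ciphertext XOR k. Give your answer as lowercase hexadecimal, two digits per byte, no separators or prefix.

The 8-byte key repeats, so the effective keystream is a7 d2 0a 99 42 3f 69 56 a7 d2 0a.
byte 0: b9 ⊕ a7 = 1e
byte 1: c2 ⊕ d2 = 10
byte 2: 02 ⊕ 0a = 08
byte 3: 6e ⊕ 99 = f7
byte 4: a4 ⊕ 42 = e6
byte 5: f6 ⊕ 3f = c9
byte 6: f6 ⊕ 69 = 9f
byte 7: 48 ⊕ 56 = 1e
byte 8: 36 ⊕ a7 = 91
byte 9: 2c ⊕ d2 = fe
byte 10: d5 ⊕ 0a = df

1e1008f7e6c99f1e91fedf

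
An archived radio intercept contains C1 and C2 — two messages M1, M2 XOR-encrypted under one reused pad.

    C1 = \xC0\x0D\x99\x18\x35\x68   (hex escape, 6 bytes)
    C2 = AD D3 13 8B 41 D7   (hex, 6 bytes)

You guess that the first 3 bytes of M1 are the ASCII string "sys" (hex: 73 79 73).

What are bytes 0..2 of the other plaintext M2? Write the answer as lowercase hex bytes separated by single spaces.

1e a7 f9

First, C1 ⊕ C2 = (M1 ⊕ K) ⊕ (M2 ⊕ K) = M1 ⊕ M2, so the key drops out. Then M2 = (M1 ⊕ M2) ⊕ M1 over the first 3 bytes.
byte 0: (c0 ^ ad) ^ 73 = 6d ^ 73 = 1e
byte 1: (0d ^ d3) ^ 79 = de ^ 79 = a7
byte 2: (99 ^ 13) ^ 73 = 8a ^ 73 = f9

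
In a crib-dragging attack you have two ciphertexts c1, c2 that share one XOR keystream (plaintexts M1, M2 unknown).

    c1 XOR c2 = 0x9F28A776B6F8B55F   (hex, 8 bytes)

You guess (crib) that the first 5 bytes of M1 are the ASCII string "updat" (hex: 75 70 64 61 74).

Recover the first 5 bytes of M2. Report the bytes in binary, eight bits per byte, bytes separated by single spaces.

Since c1 ⊕ c2 = M1 ⊕ M2, XORing with the guessed M1 bytes yields the corresponding M2 bytes: M2 = (c1 ⊕ c2) ⊕ M1.
9f xor 75 = ea
28 xor 70 = 58
a7 xor 64 = c3
76 xor 61 = 17
b6 xor 74 = c2

11101010 01011000 11000011 00010111 11000010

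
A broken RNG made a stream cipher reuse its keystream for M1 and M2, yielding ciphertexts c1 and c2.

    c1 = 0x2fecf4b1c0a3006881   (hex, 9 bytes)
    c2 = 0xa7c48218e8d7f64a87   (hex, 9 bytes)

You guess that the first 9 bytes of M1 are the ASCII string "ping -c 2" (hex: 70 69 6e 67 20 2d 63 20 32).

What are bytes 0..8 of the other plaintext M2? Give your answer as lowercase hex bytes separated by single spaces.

f8 41 18 ce 08 59 95 02 34

First, c1 ⊕ c2 = (M1 ⊕ K) ⊕ (M2 ⊕ K) = M1 ⊕ M2, so the key drops out. Then M2 = (M1 ⊕ M2) ⊕ M1 over the first 9 bytes.
byte 0: (2f ^ a7) ^ 70 = 88 ^ 70 = f8
byte 1: (ec ^ c4) ^ 69 = 28 ^ 69 = 41
byte 2: (f4 ^ 82) ^ 6e = 76 ^ 6e = 18
byte 3: (b1 ^ 18) ^ 67 = a9 ^ 67 = ce
byte 4: (c0 ^ e8) ^ 20 = 28 ^ 20 = 08
byte 5: (a3 ^ d7) ^ 2d = 74 ^ 2d = 59
byte 6: (00 ^ f6) ^ 63 = f6 ^ 63 = 95
byte 7: (68 ^ 4a) ^ 20 = 22 ^ 20 = 02
byte 8: (81 ^ 87) ^ 32 = 06 ^ 32 = 34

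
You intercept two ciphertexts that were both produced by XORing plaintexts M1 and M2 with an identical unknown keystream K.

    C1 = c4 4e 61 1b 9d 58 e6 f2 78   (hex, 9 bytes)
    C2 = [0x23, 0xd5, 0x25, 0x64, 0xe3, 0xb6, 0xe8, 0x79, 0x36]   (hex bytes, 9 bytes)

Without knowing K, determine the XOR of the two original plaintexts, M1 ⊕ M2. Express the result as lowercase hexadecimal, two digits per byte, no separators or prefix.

C1 ⊕ C2 = (M1 ⊕ K) ⊕ (M2 ⊕ K) = M1 ⊕ M2 — the shared key cancels under XOR.
c4 ^ 23 = e7
4e ^ d5 = 9b
61 ^ 25 = 44
1b ^ 64 = 7f
9d ^ e3 = 7e
58 ^ b6 = ee
e6 ^ e8 = 0e
f2 ^ 79 = 8b
78 ^ 36 = 4e

e79b447f7eee0e8b4e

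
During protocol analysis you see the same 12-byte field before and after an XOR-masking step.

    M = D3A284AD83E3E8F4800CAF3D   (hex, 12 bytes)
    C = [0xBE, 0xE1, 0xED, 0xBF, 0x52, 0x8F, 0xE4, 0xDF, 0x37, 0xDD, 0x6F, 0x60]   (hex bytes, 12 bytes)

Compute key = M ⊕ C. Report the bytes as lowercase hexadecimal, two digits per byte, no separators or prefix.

Since C = M ⊕ key, XORing both sides with M gives key = M ⊕ C.
byte 0: 211 ^ 190 = 109
byte 1: 162 ^ 225 =  67
byte 2: 132 ^ 237 = 105
byte 3: 173 ^ 191 =  18
byte 4: 131 ^  82 = 209
byte 5: 227 ^ 143 = 108
byte 6: 232 ^ 228 =  12
byte 7: 244 ^ 223 =  43
byte 8: 128 ^  55 = 183
byte 9:  12 ^ 221 = 209
byte 10: 175 ^ 111 = 192
byte 11:  61 ^  96 =  93

6d436912d16c0c2bb7d1c05d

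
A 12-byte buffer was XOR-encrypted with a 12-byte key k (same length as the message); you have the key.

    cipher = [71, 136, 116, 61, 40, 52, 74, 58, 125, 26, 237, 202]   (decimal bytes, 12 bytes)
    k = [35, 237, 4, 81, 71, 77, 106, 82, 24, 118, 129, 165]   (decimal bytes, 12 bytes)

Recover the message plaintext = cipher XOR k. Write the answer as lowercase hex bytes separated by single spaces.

XOR is its own inverse, so applying the key byte-wise gives the result directly.
byte 0: 47 XOR 23 = 64
byte 1: 88 XOR ed = 65
byte 2: 74 XOR 04 = 70
byte 3: 3d XOR 51 = 6c
byte 4: 28 XOR 47 = 6f
byte 5: 34 XOR 4d = 79
byte 6: 4a XOR 6a = 20
byte 7: 3a XOR 52 = 68
byte 8: 7d XOR 18 = 65
byte 9: 1a XOR 76 = 6c
byte 10: ed XOR 81 = 6c
byte 11: ca XOR a5 = 6f

64 65 70 6c 6f 79 20 68 65 6c 6c 6f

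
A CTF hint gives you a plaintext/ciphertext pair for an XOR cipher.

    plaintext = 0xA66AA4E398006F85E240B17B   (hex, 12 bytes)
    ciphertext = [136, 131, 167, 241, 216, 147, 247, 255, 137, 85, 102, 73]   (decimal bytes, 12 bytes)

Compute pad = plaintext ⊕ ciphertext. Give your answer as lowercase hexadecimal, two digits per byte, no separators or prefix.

2ee903124093987a6b15d732

Since ciphertext = plaintext ⊕ pad, XORing both sides with plaintext gives pad = plaintext ⊕ ciphertext.
byte 0: a6 ⊕ 88 = 2e
byte 1: 6a ⊕ 83 = e9
byte 2: a4 ⊕ a7 = 03
byte 3: e3 ⊕ f1 = 12
byte 4: 98 ⊕ d8 = 40
byte 5: 00 ⊕ 93 = 93
byte 6: 6f ⊕ f7 = 98
byte 7: 85 ⊕ ff = 7a
byte 8: e2 ⊕ 89 = 6b
byte 9: 40 ⊕ 55 = 15
byte 10: b1 ⊕ 66 = d7
byte 11: 7b ⊕ 49 = 32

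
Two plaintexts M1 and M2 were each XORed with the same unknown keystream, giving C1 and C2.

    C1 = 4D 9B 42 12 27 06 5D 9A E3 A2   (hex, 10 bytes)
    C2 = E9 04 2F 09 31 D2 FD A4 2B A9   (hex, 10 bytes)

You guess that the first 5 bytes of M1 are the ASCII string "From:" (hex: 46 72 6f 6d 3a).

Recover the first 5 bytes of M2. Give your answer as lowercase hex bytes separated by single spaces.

e2 ed 02 76 2c

First, C1 ⊕ C2 = (M1 ⊕ K) ⊕ (M2 ⊕ K) = M1 ⊕ M2, so the key drops out. Then M2 = (M1 ⊕ M2) ⊕ M1 over the first 5 bytes.
byte 0: (4d XOR e9) XOR 46 = a4 XOR 46 = e2
byte 1: (9b XOR 04) XOR 72 = 9f XOR 72 = ed
byte 2: (42 XOR 2f) XOR 6f = 6d XOR 6f = 02
byte 3: (12 XOR 09) XOR 6d = 1b XOR 6d = 76
byte 4: (27 XOR 31) XOR 3a = 16 XOR 3a = 2c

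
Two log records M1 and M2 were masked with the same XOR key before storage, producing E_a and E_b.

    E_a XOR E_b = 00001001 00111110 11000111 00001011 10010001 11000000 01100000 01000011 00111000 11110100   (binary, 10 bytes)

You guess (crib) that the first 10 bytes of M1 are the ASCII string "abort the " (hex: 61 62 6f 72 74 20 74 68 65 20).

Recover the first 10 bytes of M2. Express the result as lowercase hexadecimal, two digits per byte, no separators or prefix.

Since E_a ⊕ E_b = M1 ⊕ M2, XORing with the guessed M1 bytes yields the corresponding M2 bytes: M2 = (E_a ⊕ E_b) ⊕ M1.
byte 0: 09 ⊕ 61 = 68
byte 1: 3e ⊕ 62 = 5c
byte 2: c7 ⊕ 6f = a8
byte 3: 0b ⊕ 72 = 79
byte 4: 91 ⊕ 74 = e5
byte 5: c0 ⊕ 20 = e0
byte 6: 60 ⊕ 74 = 14
byte 7: 43 ⊕ 68 = 2b
byte 8: 38 ⊕ 65 = 5d
byte 9: f4 ⊕ 20 = d4

685ca879e5e0142b5dd4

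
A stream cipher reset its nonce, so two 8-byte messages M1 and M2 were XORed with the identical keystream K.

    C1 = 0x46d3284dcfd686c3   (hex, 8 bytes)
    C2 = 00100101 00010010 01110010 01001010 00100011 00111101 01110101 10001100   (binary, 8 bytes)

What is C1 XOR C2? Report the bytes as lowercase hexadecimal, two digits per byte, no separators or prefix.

63c15a07ecebf34f

C1 ⊕ C2 = (M1 ⊕ K) ⊕ (M2 ⊕ K) = M1 ⊕ M2 — the shared key cancels under XOR.
 70 XOR  37 =  99
211 XOR  18 = 193
 40 XOR 114 =  90
 77 XOR  74 =   7
207 XOR  35 = 236
214 XOR  61 = 235
134 XOR 117 = 243
195 XOR 140 =  79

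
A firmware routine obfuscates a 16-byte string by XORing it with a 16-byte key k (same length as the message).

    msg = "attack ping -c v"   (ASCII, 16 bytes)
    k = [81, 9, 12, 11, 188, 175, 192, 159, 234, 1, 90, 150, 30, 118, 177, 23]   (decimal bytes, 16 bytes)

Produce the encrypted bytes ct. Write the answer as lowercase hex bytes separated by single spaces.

30 7d 78 6a df c4 e0 ef 83 6f 3d b6 33 15 91 61

XOR is its own inverse, so applying the key byte-wise gives the result directly.
61 XOR 51 = 30
74 XOR 09 = 7d
74 XOR 0c = 78
61 XOR 0b = 6a
63 XOR bc = df
6b XOR af = c4
20 XOR c0 = e0
70 XOR 9f = ef
69 XOR ea = 83
6e XOR 01 = 6f
67 XOR 5a = 3d
20 XOR 96 = b6
2d XOR 1e = 33
63 XOR 76 = 15
20 XOR b1 = 91
76 XOR 17 = 61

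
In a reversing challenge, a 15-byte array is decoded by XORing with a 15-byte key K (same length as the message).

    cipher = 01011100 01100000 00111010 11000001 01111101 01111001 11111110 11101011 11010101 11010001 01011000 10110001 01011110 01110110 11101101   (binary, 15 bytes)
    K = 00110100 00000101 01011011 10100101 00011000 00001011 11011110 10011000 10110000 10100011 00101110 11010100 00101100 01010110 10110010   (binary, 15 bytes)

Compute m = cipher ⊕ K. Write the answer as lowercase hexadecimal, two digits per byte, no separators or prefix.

XOR is its own inverse, so applying the key byte-wise gives the result directly.
5c xor 34 = 68
60 xor 05 = 65
3a xor 5b = 61
c1 xor a5 = 64
7d xor 18 = 65
79 xor 0b = 72
fe xor de = 20
eb xor 98 = 73
d5 xor b0 = 65
d1 xor a3 = 72
58 xor 2e = 76
b1 xor d4 = 65
5e xor 2c = 72
76 xor 56 = 20
ed xor b2 = 5f

68656164657220736572766572205f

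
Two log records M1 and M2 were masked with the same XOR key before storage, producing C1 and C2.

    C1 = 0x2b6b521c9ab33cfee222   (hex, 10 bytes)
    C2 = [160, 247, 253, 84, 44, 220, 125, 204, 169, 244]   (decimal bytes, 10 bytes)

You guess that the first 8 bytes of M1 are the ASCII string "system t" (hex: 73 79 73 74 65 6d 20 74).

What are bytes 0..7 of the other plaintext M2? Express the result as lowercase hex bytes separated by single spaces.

First, C1 ⊕ C2 = (M1 ⊕ K) ⊕ (M2 ⊕ K) = M1 ⊕ M2, so the key drops out. Then M2 = (M1 ⊕ M2) ⊕ M1 over the first 8 bytes.
byte 0: (2b ⊕ a0) ⊕ 73 = 8b ⊕ 73 = f8
byte 1: (6b ⊕ f7) ⊕ 79 = 9c ⊕ 79 = e5
byte 2: (52 ⊕ fd) ⊕ 73 = af ⊕ 73 = dc
byte 3: (1c ⊕ 54) ⊕ 74 = 48 ⊕ 74 = 3c
byte 4: (9a ⊕ 2c) ⊕ 65 = b6 ⊕ 65 = d3
byte 5: (b3 ⊕ dc) ⊕ 6d = 6f ⊕ 6d = 02
byte 6: (3c ⊕ 7d) ⊕ 20 = 41 ⊕ 20 = 61
byte 7: (fe ⊕ cc) ⊕ 74 = 32 ⊕ 74 = 46

f8 e5 dc 3c d3 02 61 46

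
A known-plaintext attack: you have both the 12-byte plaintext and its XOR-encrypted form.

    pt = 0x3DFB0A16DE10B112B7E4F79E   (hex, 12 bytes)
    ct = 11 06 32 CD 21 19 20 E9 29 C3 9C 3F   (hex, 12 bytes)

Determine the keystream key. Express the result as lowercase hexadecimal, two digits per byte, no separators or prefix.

2cfd38dbff0991fb9e276ba1

Since ct = pt ⊕ key, XORing both sides with pt gives key = pt ⊕ ct.
 61 ^  17 =  44
251 ^   6 = 253
 10 ^  50 =  56
 22 ^ 205 = 219
222 ^  33 = 255
 16 ^  25 =   9
177 ^  32 = 145
 18 ^ 233 = 251
183 ^  41 = 158
228 ^ 195 =  39
247 ^ 156 = 107
158 ^  63 = 161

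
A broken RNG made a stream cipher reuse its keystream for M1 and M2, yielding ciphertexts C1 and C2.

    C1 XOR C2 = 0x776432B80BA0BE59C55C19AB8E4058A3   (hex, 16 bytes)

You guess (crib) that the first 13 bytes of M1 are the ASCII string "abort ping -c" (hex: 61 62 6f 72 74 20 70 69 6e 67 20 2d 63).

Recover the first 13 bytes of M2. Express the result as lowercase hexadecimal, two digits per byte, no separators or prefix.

16065dca7f80ce30ab3b3986ed

Since C1 ⊕ C2 = M1 ⊕ M2, XORing with the guessed M1 bytes yields the corresponding M2 bytes: M2 = (C1 ⊕ C2) ⊕ M1.
byte 0: 77 XOR 61 = 16
byte 1: 64 XOR 62 = 06
byte 2: 32 XOR 6f = 5d
byte 3: b8 XOR 72 = ca
byte 4: 0b XOR 74 = 7f
byte 5: a0 XOR 20 = 80
byte 6: be XOR 70 = ce
byte 7: 59 XOR 69 = 30
byte 8: c5 XOR 6e = ab
byte 9: 5c XOR 67 = 3b
byte 10: 19 XOR 20 = 39
byte 11: ab XOR 2d = 86
byte 12: 8e XOR 63 = ed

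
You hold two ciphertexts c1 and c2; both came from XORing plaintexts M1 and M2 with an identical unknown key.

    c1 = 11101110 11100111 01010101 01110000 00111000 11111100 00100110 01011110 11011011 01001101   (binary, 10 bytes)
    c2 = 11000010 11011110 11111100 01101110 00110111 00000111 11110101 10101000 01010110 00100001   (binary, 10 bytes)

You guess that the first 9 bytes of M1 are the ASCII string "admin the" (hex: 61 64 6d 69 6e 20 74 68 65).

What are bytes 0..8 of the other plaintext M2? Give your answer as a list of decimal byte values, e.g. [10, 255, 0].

[77, 93, 196, 119, 97, 219, 167, 158, 232]

First, c1 ⊕ c2 = (M1 ⊕ K) ⊕ (M2 ⊕ K) = M1 ⊕ M2, so the key drops out. Then M2 = (M1 ⊕ M2) ⊕ M1 over the first 9 bytes.
byte 0: (ee ^ c2) ^ 61 = 2c ^ 61 = 4d
byte 1: (e7 ^ de) ^ 64 = 39 ^ 64 = 5d
byte 2: (55 ^ fc) ^ 6d = a9 ^ 6d = c4
byte 3: (70 ^ 6e) ^ 69 = 1e ^ 69 = 77
byte 4: (38 ^ 37) ^ 6e = 0f ^ 6e = 61
byte 5: (fc ^ 07) ^ 20 = fb ^ 20 = db
byte 6: (26 ^ f5) ^ 74 = d3 ^ 74 = a7
byte 7: (5e ^ a8) ^ 68 = f6 ^ 68 = 9e
byte 8: (db ^ 56) ^ 65 = 8d ^ 65 = e8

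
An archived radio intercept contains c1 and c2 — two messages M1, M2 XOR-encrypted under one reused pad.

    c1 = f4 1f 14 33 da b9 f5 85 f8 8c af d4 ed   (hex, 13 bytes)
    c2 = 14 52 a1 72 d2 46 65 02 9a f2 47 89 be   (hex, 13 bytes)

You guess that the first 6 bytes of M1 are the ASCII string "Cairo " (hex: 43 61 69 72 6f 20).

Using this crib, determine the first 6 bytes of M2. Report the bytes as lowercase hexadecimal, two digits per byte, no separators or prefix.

a32cdc3367df

First, c1 ⊕ c2 = (M1 ⊕ K) ⊕ (M2 ⊕ K) = M1 ⊕ M2, so the key drops out. Then M2 = (M1 ⊕ M2) ⊕ M1 over the first 6 bytes.
byte 0: (f4 XOR 14) XOR 43 = e0 XOR 43 = a3
byte 1: (1f XOR 52) XOR 61 = 4d XOR 61 = 2c
byte 2: (14 XOR a1) XOR 69 = b5 XOR 69 = dc
byte 3: (33 XOR 72) XOR 72 = 41 XOR 72 = 33
byte 4: (da XOR d2) XOR 6f = 08 XOR 6f = 67
byte 5: (b9 XOR 46) XOR 20 = ff XOR 20 = df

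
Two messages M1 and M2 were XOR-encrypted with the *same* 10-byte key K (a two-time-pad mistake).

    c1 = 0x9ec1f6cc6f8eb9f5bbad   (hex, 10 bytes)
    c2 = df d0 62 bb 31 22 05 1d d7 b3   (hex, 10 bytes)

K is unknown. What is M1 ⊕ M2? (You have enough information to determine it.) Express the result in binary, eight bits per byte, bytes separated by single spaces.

c1 ⊕ c2 = (M1 ⊕ K) ⊕ (M2 ⊕ K) = M1 ⊕ M2 — the shared key cancels under XOR.
byte 0: 9e XOR df = 41
byte 1: c1 XOR d0 = 11
byte 2: f6 XOR 62 = 94
byte 3: cc XOR bb = 77
byte 4: 6f XOR 31 = 5e
byte 5: 8e XOR 22 = ac
byte 6: b9 XOR 05 = bc
byte 7: f5 XOR 1d = e8
byte 8: bb XOR d7 = 6c
byte 9: ad XOR b3 = 1e

01000001 00010001 10010100 01110111 01011110 10101100 10111100 11101000 01101100 00011110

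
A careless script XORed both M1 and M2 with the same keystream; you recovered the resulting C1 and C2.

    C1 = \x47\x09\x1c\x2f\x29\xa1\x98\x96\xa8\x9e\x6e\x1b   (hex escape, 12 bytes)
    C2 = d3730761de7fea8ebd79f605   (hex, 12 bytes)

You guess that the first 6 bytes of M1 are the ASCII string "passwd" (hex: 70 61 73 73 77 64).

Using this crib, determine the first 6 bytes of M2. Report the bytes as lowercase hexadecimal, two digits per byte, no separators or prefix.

e41b683d80ba

First, C1 ⊕ C2 = (M1 ⊕ K) ⊕ (M2 ⊕ K) = M1 ⊕ M2, so the key drops out. Then M2 = (M1 ⊕ M2) ⊕ M1 over the first 6 bytes.
byte 0: (47 XOR d3) XOR 70 = 94 XOR 70 = e4
byte 1: (09 XOR 73) XOR 61 = 7a XOR 61 = 1b
byte 2: (1c XOR 07) XOR 73 = 1b XOR 73 = 68
byte 3: (2f XOR 61) XOR 73 = 4e XOR 73 = 3d
byte 4: (29 XOR de) XOR 77 = f7 XOR 77 = 80
byte 5: (a1 XOR 7f) XOR 64 = de XOR 64 = ba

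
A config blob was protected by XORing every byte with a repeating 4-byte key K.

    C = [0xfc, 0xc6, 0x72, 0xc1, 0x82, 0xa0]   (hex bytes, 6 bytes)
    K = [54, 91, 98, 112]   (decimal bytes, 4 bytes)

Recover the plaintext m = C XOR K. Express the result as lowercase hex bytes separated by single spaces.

The 4-byte key repeats, so the effective keystream is 36 5b 62 70 36 5b.
byte 0: 11111100 ⊕ 00110110 = 11001010
byte 1: 11000110 ⊕ 01011011 = 10011101
byte 2: 01110010 ⊕ 01100010 = 00010000
byte 3: 11000001 ⊕ 01110000 = 10110001
byte 4: 10000010 ⊕ 00110110 = 10110100
byte 5: 10100000 ⊕ 01011011 = 11111011

ca 9d 10 b1 b4 fb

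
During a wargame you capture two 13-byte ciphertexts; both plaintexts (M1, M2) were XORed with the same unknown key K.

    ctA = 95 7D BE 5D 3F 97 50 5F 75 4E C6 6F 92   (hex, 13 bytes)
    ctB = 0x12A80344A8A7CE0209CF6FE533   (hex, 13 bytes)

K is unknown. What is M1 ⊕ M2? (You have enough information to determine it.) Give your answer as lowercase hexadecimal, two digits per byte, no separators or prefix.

ctA ⊕ ctB = (M1 ⊕ K) ⊕ (M2 ⊕ K) = M1 ⊕ M2 — the shared key cancels under XOR.
byte 0: 95 XOR 12 = 87
byte 1: 7d XOR a8 = d5
byte 2: be XOR 03 = bd
byte 3: 5d XOR 44 = 19
byte 4: 3f XOR a8 = 97
byte 5: 97 XOR a7 = 30
byte 6: 50 XOR ce = 9e
byte 7: 5f XOR 02 = 5d
byte 8: 75 XOR 09 = 7c
byte 9: 4e XOR cf = 81
byte 10: c6 XOR 6f = a9
byte 11: 6f XOR e5 = 8a
byte 12: 92 XOR 33 = a1

87d5bd1997309e5d7c81a98aa1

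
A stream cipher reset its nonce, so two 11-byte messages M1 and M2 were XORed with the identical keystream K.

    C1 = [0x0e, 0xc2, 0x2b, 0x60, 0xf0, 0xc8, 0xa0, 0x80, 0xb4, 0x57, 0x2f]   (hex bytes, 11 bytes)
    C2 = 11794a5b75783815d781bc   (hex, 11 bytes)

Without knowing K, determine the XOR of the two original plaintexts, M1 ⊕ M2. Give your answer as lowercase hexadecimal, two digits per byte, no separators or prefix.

1fbb613b85b0989563d693

C1 ⊕ C2 = (M1 ⊕ K) ⊕ (M2 ⊕ K) = M1 ⊕ M2 — the shared key cancels under XOR.
byte 0:  14 XOR  17 =  31
byte 1: 194 XOR 121 = 187
byte 2:  43 XOR  74 =  97
byte 3:  96 XOR  91 =  59
byte 4: 240 XOR 117 = 133
byte 5: 200 XOR 120 = 176
byte 6: 160 XOR  56 = 152
byte 7: 128 XOR  21 = 149
byte 8: 180 XOR 215 =  99
byte 9:  87 XOR 129 = 214
byte 10:  47 XOR 188 = 147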